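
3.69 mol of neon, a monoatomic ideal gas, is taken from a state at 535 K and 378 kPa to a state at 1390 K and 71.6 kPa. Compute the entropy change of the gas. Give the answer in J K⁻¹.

ΔS = 124 J/K

ΔS = nC_p ln(T₂/T₁) − nR ln(P₂/P₁), with C_p = 5R/2 = 20.79 J mol⁻¹ K⁻¹ for a monoatomic ideal gas.
ΔS = 3.69 × [20.79 × ln(1390/535) − 8.314 × ln(71.6/378)] = 124 J/K.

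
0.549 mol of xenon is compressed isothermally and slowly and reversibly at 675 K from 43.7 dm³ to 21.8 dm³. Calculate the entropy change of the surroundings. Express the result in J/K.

For an isothermal ideal gas ΔS_gas = nR ln(V₂/V₁) = 0.549 × 8.314 × ln(21.8/43.7) = -3.17 J/K.
The process is reversible, so ΔS_surr = −ΔS_gas = 3.17 J/K and ΔS_universe = 0.

ΔS_surr = 3.17 J/K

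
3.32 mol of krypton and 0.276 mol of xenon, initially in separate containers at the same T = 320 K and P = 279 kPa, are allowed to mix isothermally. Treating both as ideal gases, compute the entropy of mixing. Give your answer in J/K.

Mole fractions: x_A = 3.32/3.6 = 0.923, x_B = 0.0768.
ΔS_mix = −R(n_A ln x_A + n_B ln x_B) = −8.314 × (3.32 ln 0.923 + 0.276 ln 0.0768) = 8.1 J/K.

ΔS_mix = 8.1 J/K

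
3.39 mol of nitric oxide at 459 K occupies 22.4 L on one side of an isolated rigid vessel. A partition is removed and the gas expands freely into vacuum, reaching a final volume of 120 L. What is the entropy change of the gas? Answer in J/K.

ΔS_gas = 47.3 J/K

For an ideal gas in free expansion Q = 0 and W = 0, so T is unchanged.
Entropy is a state function; using a reversible isothermal path, ΔS_gas = nR ln(V₂/V₁) = 3.39 × 8.314 × ln(120/22.4) = 47.3 J/K.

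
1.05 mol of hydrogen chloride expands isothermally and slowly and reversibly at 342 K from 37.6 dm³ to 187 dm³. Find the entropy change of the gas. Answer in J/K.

For an isothermal ideal gas ΔS_gas = nR ln(V₂/V₁) = 1.05 × 8.314 × ln(187/37.6) = 14 J/K.

ΔS_gas = 14 J/K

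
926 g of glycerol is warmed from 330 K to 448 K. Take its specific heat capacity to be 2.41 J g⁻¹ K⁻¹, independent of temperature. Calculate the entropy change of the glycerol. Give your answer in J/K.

ΔS = 682 J/K

ΔS = ∫dQ_rev/T = m c ln(T₂/T₁) = 926 × 2.41 × ln(448/330) = 682 J/K.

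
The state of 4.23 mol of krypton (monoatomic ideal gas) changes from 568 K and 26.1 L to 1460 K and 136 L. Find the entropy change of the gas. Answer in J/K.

ΔS = 108 J/K

Entropy is a state function: ΔS = nC_V ln(T₂/T₁) + nR ln(V₂/V₁), with C_V = 3R/2 = 12.47 J mol⁻¹ K⁻¹ for a monoatomic ideal gas.
ΔS = 4.23 × [12.47 × ln(1460/568) + 8.314 × ln(136/26.1)] = 108 J/K.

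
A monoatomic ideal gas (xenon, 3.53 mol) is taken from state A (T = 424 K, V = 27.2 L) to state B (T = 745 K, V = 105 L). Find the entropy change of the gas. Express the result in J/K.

ΔS = 64.5 J/K

Entropy is a state function: ΔS = nC_V ln(T₂/T₁) + nR ln(V₂/V₁), with C_V = 3R/2 = 12.47 J mol⁻¹ K⁻¹ for a monoatomic ideal gas.
ΔS = 3.53 × [12.47 × ln(745/424) + 8.314 × ln(105/27.2)] = 64.5 J/K.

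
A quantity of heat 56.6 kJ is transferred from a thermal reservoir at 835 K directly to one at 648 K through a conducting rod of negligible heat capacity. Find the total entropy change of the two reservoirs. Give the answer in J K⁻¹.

ΔS_hot = −Q/T_H = −56600/835 = -67.78 J/K and ΔS_cold = +Q/T_C = 56600/648 = 87.35 J/K.
ΔS_total = -67.78 + 87.35 = 19.6 J/K, positive as the second law requires.

ΔS_total = 19.6 J/K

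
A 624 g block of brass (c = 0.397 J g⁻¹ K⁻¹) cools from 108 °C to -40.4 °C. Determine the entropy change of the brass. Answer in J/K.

ΔS = -122 J/K

In kelvin: T₁ = 381.15 K, T₂ = 232.75 K. ΔS = ∫dQ_rev/T = m c ln(T₂/T₁) = 624 × 0.397 × ln(232.75/381.15) = -122 J/K.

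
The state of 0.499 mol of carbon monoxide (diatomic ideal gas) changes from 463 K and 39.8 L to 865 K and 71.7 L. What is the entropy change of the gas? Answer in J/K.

Entropy is a state function: ΔS = nC_V ln(T₂/T₁) + nR ln(V₂/V₁), with C_V = 5R/2 = 20.79 J mol⁻¹ K⁻¹ for a diatomic ideal gas.
ΔS = 0.499 × [20.79 × ln(865/463) + 8.314 × ln(71.7/39.8)] = 8.92 J/K.

ΔS = 8.92 J/K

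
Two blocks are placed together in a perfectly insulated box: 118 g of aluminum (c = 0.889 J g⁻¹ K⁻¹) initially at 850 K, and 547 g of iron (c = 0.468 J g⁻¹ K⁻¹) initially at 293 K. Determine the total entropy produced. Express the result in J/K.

ΔS_total = 47 J/K

Energy balance: T_f = (m₁c₁T₁ + m₂c₂T₂)/(m₁c₁ + m₂c₂) = 454.9 K.
ΔS₁ = m₁c₁ ln(T_f/T₁) = 104.902 × ln(454.9/850) = -65.58 J/K.
ΔS₂ = m₂c₂ ln(T_f/T₂) = 255.996 × ln(454.9/293) = 112.6 J/K.
ΔS_total = -65.58 + 112.6 = 47 J/K.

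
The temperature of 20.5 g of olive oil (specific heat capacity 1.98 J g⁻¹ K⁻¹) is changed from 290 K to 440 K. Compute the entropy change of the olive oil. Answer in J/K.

ΔS = ∫dQ_rev/T = m c ln(T₂/T₁) = 20.5 × 1.98 × ln(440/290) = 16.9 J/K.

ΔS = 16.9 J/K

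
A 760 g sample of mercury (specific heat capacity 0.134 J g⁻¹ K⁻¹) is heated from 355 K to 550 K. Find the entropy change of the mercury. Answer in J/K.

ΔS = 44.6 J/K

ΔS = ∫dQ_rev/T = m c ln(T₂/T₁) = 760 × 0.134 × ln(550/355) = 44.6 J/K.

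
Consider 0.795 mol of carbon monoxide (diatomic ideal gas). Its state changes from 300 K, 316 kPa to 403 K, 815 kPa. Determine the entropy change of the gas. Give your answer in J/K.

ΔS = nC_p ln(T₂/T₁) − nR ln(P₂/P₁), with C_p = 7R/2 = 29.1 J mol⁻¹ K⁻¹ for a diatomic ideal gas.
ΔS = 0.795 × [29.1 × ln(403/300) − 8.314 × ln(815/316)] = 0.566 J/K.

ΔS = 0.566 J/K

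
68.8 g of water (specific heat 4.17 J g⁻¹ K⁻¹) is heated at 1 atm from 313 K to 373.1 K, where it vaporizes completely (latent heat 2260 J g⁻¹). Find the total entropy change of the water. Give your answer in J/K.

Warming step: ΔS₁ = m c ln(T_tr/T_i) = 68.8 × 4.17 × ln(373.1/313) = 50.39 J/K.
Phase change: ΔS₂ = +mL/T_tr = 68.8 × 2260 / 373.1 = 416.7 J/K.
ΔS_total = (50.39) + (416.7) = 467 J/K.

ΔS = 467 J/K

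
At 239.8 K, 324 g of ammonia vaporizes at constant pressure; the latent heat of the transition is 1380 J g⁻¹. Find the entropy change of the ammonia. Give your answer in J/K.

Heat absorbed by the substance: Q = mL = 324 × 1380 = 447120 J.
At constant T, ΔS = Q_rev/T = 447120 / 239.8 = 1860 J/K.

ΔS = 1860 J/K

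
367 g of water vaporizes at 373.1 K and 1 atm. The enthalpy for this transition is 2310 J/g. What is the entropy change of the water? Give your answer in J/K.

ΔS = 2270 J/K

Heat absorbed by the substance: Q = mL = 367 × 2310 = 847770 J.
At constant T, ΔS = Q_rev/T = 847770 / 373.1 = 2270 J/K.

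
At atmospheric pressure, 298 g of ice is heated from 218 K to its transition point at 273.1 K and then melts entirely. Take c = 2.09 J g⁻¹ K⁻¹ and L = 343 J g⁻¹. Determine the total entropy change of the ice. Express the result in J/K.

Warming step: ΔS₁ = m c ln(T_tr/T_i) = 298 × 2.09 × ln(273.1/218) = 140.3 J/K.
Phase change: ΔS₂ = +mL/T_tr = 298 × 343 / 273.1 = 374.3 J/K.
ΔS_total = (140.3) + (374.3) = 515 J/K.

ΔS = 515 J/K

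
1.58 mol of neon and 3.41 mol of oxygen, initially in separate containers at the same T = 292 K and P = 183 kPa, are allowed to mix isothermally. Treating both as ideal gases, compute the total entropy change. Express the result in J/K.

Mole fractions: x_A = 1.58/4.99 = 0.317, x_B = 0.683.
ΔS_mix = −R(n_A ln x_A + n_B ln x_B) = −8.314 × (1.58 ln 0.317 + 3.41 ln 0.683) = 25.9 J/K.

ΔS_mix = 25.9 J/K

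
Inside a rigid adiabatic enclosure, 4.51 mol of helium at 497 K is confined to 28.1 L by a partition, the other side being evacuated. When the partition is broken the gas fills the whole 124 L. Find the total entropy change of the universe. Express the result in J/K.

No heat is exchanged and no work is done, so the ideal-gas temperature stays constant.
Entropy is a state function; using a reversible isothermal path, ΔS_gas = nR ln(V₂/V₁) = 4.51 × 8.314 × ln(124/28.1) = 55.7 J/K.
The insulated surroundings exchange no heat, so ΔS_surr = 0 and ΔS_universe = ΔS_gas.

ΔS_universe = 55.7 J/K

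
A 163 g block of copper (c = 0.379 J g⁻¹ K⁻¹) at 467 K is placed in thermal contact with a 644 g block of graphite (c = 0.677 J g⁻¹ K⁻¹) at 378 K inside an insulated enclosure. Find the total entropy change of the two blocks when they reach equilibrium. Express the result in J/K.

Energy balance: T_f = (m₁c₁T₁ + m₂c₂T₂)/(m₁c₁ + m₂c₂) = 389.05 K.
ΔS₁ = m₁c₁ ln(T_f/T₁) = 61.777 × ln(389.05/467) = -11.28 J/K.
ΔS₂ = m₂c₂ ln(T_f/T₂) = 435.988 × ln(389.05/378) = 12.56 J/K.
ΔS_total = -11.28 + 12.56 = 1.28 J/K.

ΔS_total = 1.28 J/K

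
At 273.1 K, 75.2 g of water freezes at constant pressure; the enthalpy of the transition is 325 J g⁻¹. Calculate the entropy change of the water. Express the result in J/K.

Heat released by the substance: Q = −mL = −75.2 × 325 = −24440 J.
At constant T, ΔS = Q_rev/T = −24440 / 273.1 = -89.5 J/K.

ΔS = -89.5 J/K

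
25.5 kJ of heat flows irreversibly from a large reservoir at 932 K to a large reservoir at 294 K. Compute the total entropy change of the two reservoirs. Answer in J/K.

ΔS_hot = −Q/T_H = −25500/932 = -27.36 J/K and ΔS_cold = +Q/T_C = 25500/294 = 86.73 J/K.
ΔS_total = -27.36 + 86.73 = 59.4 J/K, positive as the second law requires.

ΔS_total = 59.4 J/K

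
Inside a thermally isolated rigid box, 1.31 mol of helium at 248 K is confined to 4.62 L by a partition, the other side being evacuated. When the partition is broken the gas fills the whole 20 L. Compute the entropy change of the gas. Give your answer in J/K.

ΔS_gas = 16 J/K

For an ideal gas in free expansion Q = 0 and W = 0, so T is unchanged.
Entropy is a state function; using a reversible isothermal path, ΔS_gas = nR ln(V₂/V₁) = 1.31 × 8.314 × ln(20/4.62) = 16 J/K.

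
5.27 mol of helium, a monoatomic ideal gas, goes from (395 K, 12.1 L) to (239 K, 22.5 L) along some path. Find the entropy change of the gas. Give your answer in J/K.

Entropy is a state function: ΔS = nC_V ln(T₂/T₁) + nR ln(V₂/V₁), with C_V = 3R/2 = 12.47 J mol⁻¹ K⁻¹ for a monoatomic ideal gas.
ΔS = 5.27 × [12.47 × ln(239/395) + 8.314 × ln(22.5/12.1)] = -5.84 J/K.

ΔS = -5.84 J/K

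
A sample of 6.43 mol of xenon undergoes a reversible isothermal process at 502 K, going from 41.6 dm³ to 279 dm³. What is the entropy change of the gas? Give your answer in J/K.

ΔS_gas = 102 J/K

For an isothermal ideal gas ΔS_gas = nR ln(V₂/V₁) = 6.43 × 8.314 × ln(279/41.6) = 102 J/K.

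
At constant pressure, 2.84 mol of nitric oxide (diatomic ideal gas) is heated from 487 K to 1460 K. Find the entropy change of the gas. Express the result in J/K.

At constant pressure, ΔS = nC_p ln(T₂/T₁) with C_p = 7R/2 = 29.1 J mol⁻¹ K⁻¹.
ΔS = 2.84 × 29.1 × ln(1460/487) = 90.7 J/K.

ΔS = 90.7 J/K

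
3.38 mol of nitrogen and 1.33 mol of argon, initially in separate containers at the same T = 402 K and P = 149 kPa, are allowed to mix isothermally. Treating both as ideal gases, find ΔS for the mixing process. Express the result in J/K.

Mole fractions: x_A = 3.38/4.71 = 0.718, x_B = 0.282.
ΔS_mix = −R(n_A ln x_A + n_B ln x_B) = −8.314 × (3.38 ln 0.718 + 1.33 ln 0.282) = 23.3 J/K.

ΔS_mix = 23.3 J/K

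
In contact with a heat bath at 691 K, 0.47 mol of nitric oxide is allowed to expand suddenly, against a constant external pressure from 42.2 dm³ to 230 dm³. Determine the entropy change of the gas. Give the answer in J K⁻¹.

ΔS_gas = 6.63 J/K

Entropy is a state function, so ΔS_gas depends only on the end states.
For an isothermal ideal gas ΔS_gas = nR ln(V₂/V₁) = 0.47 × 8.314 × ln(230/42.2) = 6.63 J/K.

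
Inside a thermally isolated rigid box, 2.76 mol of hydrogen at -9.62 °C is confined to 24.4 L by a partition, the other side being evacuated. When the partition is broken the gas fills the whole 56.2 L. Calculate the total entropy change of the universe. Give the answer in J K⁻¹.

ΔS_universe = 19.1 J/K

No heat is exchanged and no work is done, so the ideal-gas temperature stays constant.
Entropy is a state function; using a reversible isothermal path, ΔS_gas = nR ln(V₂/V₁) = 2.76 × 8.314 × ln(56.2/24.4) = 19.1 J/K.
The insulated surroundings exchange no heat, so ΔS_surr = 0 and ΔS_universe = ΔS_gas.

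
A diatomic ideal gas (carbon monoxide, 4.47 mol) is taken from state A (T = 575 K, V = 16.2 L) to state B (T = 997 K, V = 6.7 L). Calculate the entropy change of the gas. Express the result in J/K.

Entropy is a state function: ΔS = nC_V ln(T₂/T₁) + nR ln(V₂/V₁), with C_V = 5R/2 = 20.79 J mol⁻¹ K⁻¹ for a diatomic ideal gas.
ΔS = 4.47 × [20.79 × ln(997/575) + 8.314 × ln(6.7/16.2)] = 18.3 J/K.

ΔS = 18.3 J/K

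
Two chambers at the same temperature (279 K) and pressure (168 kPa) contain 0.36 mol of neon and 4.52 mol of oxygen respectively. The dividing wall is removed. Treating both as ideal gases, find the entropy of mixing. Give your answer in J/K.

ΔS_mix = 10.7 J/K

Mole fractions: x_A = 0.36/4.88 = 0.0738, x_B = 0.926.
ΔS_mix = −R(n_A ln x_A + n_B ln x_B) = −8.314 × (0.36 ln 0.0738 + 4.52 ln 0.926) = 10.7 J/K.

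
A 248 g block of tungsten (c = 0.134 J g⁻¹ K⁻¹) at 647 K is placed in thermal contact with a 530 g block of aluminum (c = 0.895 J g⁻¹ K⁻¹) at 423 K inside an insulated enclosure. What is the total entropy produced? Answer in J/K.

ΔS_total = 3.18 J/K

Energy balance: T_f = (m₁c₁T₁ + m₂c₂T₂)/(m₁c₁ + m₂c₂) = 437.67 K.
ΔS₁ = m₁c₁ ln(T_f/T₁) = 33.232 × ln(437.67/647) = -12.99 J/K.
ΔS₂ = m₂c₂ ln(T_f/T₂) = 474.35 × ln(437.67/423) = 16.17 J/K.
ΔS_total = -12.99 + 16.17 = 3.18 J/K.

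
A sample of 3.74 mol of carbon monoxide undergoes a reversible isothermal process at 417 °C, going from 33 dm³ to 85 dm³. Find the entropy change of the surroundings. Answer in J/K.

For an isothermal ideal gas ΔS_gas = nR ln(V₂/V₁) = 3.74 × 8.314 × ln(85/33) = 29.4 J/K.
The process is reversible, so ΔS_surr = −ΔS_gas = -29.4 J/K and ΔS_universe = 0.

ΔS_surr = -29.4 J/K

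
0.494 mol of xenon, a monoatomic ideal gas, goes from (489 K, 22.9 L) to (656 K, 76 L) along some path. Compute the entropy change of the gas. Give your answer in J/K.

ΔS = 6.74 J/K

Entropy is a state function: ΔS = nC_V ln(T₂/T₁) + nR ln(V₂/V₁), with C_V = 3R/2 = 12.47 J mol⁻¹ K⁻¹ for a monoatomic ideal gas.
ΔS = 0.494 × [12.47 × ln(656/489) + 8.314 × ln(76/22.9)] = 6.74 J/K.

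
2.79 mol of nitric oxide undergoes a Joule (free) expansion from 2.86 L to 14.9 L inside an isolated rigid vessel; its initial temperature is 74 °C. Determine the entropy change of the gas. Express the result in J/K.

For an ideal gas in free expansion Q = 0 and W = 0, so T is unchanged.
Entropy is a state function; using a reversible isothermal path, ΔS_gas = nR ln(V₂/V₁) = 2.79 × 8.314 × ln(14.9/2.86) = 38.3 J/K.

ΔS_gas = 38.3 J/K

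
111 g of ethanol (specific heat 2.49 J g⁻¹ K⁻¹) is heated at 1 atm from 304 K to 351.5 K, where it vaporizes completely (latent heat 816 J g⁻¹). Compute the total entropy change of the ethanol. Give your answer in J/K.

ΔS = 298 J/K

Warming step: ΔS₁ = m c ln(T_tr/T_i) = 111 × 2.49 × ln(351.5/304) = 40.13 J/K.
Phase change: ΔS₂ = +mL/T_tr = 111 × 816 / 351.5 = 257.7 J/K.
ΔS_total = (40.13) + (257.7) = 298 J/K.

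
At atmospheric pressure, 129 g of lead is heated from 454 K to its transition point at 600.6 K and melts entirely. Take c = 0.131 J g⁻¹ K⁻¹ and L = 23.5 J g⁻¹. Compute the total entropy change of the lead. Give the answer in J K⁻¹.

Warming step: ΔS₁ = m c ln(T_tr/T_i) = 129 × 0.131 × ln(600.6/454) = 4.729 J/K.
Phase change: ΔS₂ = +mL/T_tr = 129 × 23.5 / 600.6 = 5.047 J/K.
ΔS_total = (4.729) + (5.047) = 9.78 J/K.

ΔS = 9.78 J/K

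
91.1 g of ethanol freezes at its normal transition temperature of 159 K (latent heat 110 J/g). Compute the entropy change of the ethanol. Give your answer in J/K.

Heat released by the substance: Q = −mL = −91.1 × 110 = −10021 J.
At constant T, ΔS = Q_rev/T = −10021 / 159 = -63 J/K.

ΔS = -63 J/K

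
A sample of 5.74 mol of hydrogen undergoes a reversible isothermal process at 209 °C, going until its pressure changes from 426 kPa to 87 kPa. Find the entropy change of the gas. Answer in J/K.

ΔS_gas = 75.8 J/K

For an isothermal ideal gas ΔS_gas = nR ln(P₁/P₂) = 5.74 × 8.314 × ln(426/87) = 75.8 J/K.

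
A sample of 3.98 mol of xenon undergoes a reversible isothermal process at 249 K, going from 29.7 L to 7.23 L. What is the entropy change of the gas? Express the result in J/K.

For an isothermal ideal gas ΔS_gas = nR ln(V₂/V₁) = 3.98 × 8.314 × ln(7.23/29.7) = -46.8 J/K.

ΔS_gas = -46.8 J/K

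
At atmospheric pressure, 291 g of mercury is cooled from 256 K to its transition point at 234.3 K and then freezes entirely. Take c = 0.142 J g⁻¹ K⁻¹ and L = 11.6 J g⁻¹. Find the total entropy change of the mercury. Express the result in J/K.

ΔS = -18.1 J/K

Cooling step: ΔS₁ = m c ln(T_tr/T_i) = 291 × 0.142 × ln(234.3/256) = -3.66 J/K.
Phase change: ΔS₂ = −mL/T_tr = −291 × 11.6 / 234.3 = -14.41 J/K.
ΔS_total = (-3.66) + (-14.41) = -18.1 J/K.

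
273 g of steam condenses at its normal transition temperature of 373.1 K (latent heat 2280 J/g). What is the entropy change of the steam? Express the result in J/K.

ΔS = -1670 J/K

Heat released by the substance: Q = −mL = −273 × 2280 = −622440 J.
At constant T, ΔS = Q_rev/T = −622440 / 373.1 = -1670 J/K.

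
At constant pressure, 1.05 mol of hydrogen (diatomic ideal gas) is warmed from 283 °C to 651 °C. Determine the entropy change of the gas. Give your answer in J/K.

In kelvin: T₁ = 556.15 K, T₂ = 924.15 K. At constant pressure, ΔS = nC_p ln(T₂/T₁) with C_p = 7R/2 = 29.1 J mol⁻¹ K⁻¹.
ΔS = 1.05 × 29.1 × ln(924.15/556.15) = 15.5 J/K.

ΔS = 15.5 J/K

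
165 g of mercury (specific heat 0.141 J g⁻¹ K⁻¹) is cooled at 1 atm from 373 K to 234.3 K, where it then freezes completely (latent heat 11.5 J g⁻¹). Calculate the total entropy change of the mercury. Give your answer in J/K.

Cooling step: ΔS₁ = m c ln(T_tr/T_i) = 165 × 0.141 × ln(234.3/373) = -10.82 J/K.
Phase change: ΔS₂ = −mL/T_tr = −165 × 11.5 / 234.3 = -8.099 J/K.
ΔS_total = (-10.82) + (-8.099) = -18.9 J/K.

ΔS = -18.9 J/K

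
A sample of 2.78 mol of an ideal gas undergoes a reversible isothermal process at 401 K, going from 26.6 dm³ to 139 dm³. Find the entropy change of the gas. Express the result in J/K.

For an isothermal ideal gas ΔS_gas = nR ln(V₂/V₁) = 2.78 × 8.314 × ln(139/26.6) = 38.2 J/K.

ΔS_gas = 38.2 J/K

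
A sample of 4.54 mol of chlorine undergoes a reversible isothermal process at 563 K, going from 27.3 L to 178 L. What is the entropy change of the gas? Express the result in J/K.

ΔS_gas = 70.8 J/K

For an isothermal ideal gas ΔS_gas = nR ln(V₂/V₁) = 4.54 × 8.314 × ln(178/27.3) = 70.8 J/K.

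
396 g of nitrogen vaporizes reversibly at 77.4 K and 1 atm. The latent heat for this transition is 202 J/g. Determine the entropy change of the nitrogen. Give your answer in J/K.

ΔS = 1030 J/K

Heat absorbed by the substance: Q = mL = 396 × 202 = 79992 J.
At constant T, ΔS = Q_rev/T = 79992 / 77.4 = 1030 J/K.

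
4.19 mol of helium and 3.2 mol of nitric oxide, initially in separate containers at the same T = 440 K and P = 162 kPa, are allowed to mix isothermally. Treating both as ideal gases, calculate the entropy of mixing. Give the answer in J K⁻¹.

Mole fractions: x_A = 4.19/7.39 = 0.567, x_B = 0.433.
ΔS_mix = −R(n_A ln x_A + n_B ln x_B) = −8.314 × (4.19 ln 0.567 + 3.2 ln 0.433) = 42 J/K.

ΔS_mix = 42 J/K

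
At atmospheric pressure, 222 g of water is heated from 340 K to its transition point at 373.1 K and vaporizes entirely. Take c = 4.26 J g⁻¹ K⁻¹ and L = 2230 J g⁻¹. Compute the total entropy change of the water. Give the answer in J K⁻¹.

Warming step: ΔS₁ = m c ln(T_tr/T_i) = 222 × 4.26 × ln(373.1/340) = 87.86 J/K.
Phase change: ΔS₂ = +mL/T_tr = 222 × 2230 / 373.1 = 1327 J/K.
ΔS_total = (87.86) + (1327) = 1410 J/K.

ΔS = 1410 J/K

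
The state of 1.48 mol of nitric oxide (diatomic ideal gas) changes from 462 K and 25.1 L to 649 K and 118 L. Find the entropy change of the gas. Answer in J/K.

Entropy is a state function: ΔS = nC_V ln(T₂/T₁) + nR ln(V₂/V₁), with C_V = 5R/2 = 20.79 J mol⁻¹ K⁻¹ for a diatomic ideal gas.
ΔS = 1.48 × [20.79 × ln(649/462) + 8.314 × ln(118/25.1)] = 29.5 J/K.

ΔS = 29.5 J/K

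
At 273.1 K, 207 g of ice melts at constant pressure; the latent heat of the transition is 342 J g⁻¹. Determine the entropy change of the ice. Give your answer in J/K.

Heat absorbed by the substance: Q = mL = 207 × 342 = 70794 J.
At constant T, ΔS = Q_rev/T = 70794 / 273.1 = 259 J/K.

ΔS = 259 J/K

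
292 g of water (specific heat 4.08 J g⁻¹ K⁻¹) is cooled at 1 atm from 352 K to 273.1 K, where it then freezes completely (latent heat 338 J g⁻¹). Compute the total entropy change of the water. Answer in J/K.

Cooling step: ΔS₁ = m c ln(T_tr/T_i) = 292 × 4.08 × ln(273.1/352) = -302.4 J/K.
Phase change: ΔS₂ = −mL/T_tr = −292 × 338 / 273.1 = -361.4 J/K.
ΔS_total = (-302.4) + (-361.4) = -664 J/K.

ΔS = -664 J/K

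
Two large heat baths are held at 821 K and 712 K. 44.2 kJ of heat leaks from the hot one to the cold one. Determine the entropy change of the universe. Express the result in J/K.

ΔS_total = 8.24 J/K

ΔS_hot = −Q/T_H = −44200/821 = -53.84 J/K and ΔS_cold = +Q/T_C = 44200/712 = 62.08 J/K.
ΔS_total = -53.84 + 62.08 = 8.24 J/K, positive as the second law requires.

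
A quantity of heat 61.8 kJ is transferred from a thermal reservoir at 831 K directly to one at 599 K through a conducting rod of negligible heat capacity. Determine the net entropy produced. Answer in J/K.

ΔS_total = 28.8 J/K

ΔS_hot = −Q/T_H = −61800/831 = -74.37 J/K and ΔS_cold = +Q/T_C = 61800/599 = 103.2 J/K.
ΔS_total = -74.37 + 103.2 = 28.8 J/K, positive as the second law requires.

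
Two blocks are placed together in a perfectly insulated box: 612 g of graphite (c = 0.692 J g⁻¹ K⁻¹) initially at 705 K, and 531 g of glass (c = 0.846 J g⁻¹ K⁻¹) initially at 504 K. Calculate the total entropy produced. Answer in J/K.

Energy balance: T_f = (m₁c₁T₁ + m₂c₂T₂)/(m₁c₁ + m₂c₂) = 601.54 K.
ΔS₁ = m₁c₁ ln(T_f/T₁) = 423.504 × ln(601.54/705) = -67.21 J/K.
ΔS₂ = m₂c₂ ln(T_f/T₂) = 449.226 × ln(601.54/504) = 79.47 J/K.
ΔS_total = -67.21 + 79.47 = 12.3 J/K.

ΔS_total = 12.3 J/K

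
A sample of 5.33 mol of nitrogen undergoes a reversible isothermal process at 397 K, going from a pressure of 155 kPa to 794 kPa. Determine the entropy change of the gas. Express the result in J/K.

ΔS_gas = -72.4 J/K

For an isothermal ideal gas ΔS_gas = nR ln(P₁/P₂) = 5.33 × 8.314 × ln(155/794) = -72.4 J/K.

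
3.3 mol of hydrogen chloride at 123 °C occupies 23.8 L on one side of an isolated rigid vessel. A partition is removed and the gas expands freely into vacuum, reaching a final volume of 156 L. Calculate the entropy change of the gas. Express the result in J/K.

No heat is exchanged and no work is done, so the ideal-gas temperature stays constant.
Entropy is a state function; using a reversible isothermal path, ΔS_gas = nR ln(V₂/V₁) = 3.3 × 8.314 × ln(156/23.8) = 51.6 J/K.

ΔS_gas = 51.6 J/K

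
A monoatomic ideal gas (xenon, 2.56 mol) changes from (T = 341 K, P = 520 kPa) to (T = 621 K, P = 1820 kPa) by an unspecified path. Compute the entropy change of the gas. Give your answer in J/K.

ΔS = 5.23 J/K

ΔS = nC_p ln(T₂/T₁) − nR ln(P₂/P₁), with C_p = 5R/2 = 20.79 J mol⁻¹ K⁻¹ for a monoatomic ideal gas.
ΔS = 2.56 × [20.79 × ln(621/341) − 8.314 × ln(1820/520)] = 5.23 J/K.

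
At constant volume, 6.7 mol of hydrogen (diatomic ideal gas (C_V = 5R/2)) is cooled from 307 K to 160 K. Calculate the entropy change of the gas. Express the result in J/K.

At constant volume, ΔS = nC_V ln(T₂/T₁) with C_V = 5R/2 = 20.79 J mol⁻¹ K⁻¹.
ΔS = 6.7 × 20.79 × ln(160/307) = -90.8 J/K.

ΔS = -90.8 J/K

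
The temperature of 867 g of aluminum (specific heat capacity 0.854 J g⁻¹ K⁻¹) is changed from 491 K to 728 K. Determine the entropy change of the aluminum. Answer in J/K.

ΔS = ∫dQ_rev/T = m c ln(T₂/T₁) = 867 × 0.854 × ln(728/491) = 292 J/K.

ΔS = 292 J/K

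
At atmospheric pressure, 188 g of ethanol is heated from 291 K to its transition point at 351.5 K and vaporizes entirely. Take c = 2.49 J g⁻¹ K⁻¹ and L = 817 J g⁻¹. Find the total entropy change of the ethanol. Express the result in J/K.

Warming step: ΔS₁ = m c ln(T_tr/T_i) = 188 × 2.49 × ln(351.5/291) = 88.42 J/K.
Phase change: ΔS₂ = +mL/T_tr = 188 × 817 / 351.5 = 437 J/K.
ΔS_total = (88.42) + (437) = 525 J/K.

ΔS = 525 J/K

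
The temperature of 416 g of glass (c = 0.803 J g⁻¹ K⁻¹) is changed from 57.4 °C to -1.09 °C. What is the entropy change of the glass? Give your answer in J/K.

In kelvin: T₁ = 330.55 K, T₂ = 272.06 K. ΔS = ∫dQ_rev/T = m c ln(T₂/T₁) = 416 × 0.803 × ln(272.06/330.55) = -65.1 J/K.

ΔS = -65.1 J/K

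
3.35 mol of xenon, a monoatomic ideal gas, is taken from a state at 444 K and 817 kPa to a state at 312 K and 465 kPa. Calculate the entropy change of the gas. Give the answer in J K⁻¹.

ΔS = nC_p ln(T₂/T₁) − nR ln(P₂/P₁), with C_p = 5R/2 = 20.79 J mol⁻¹ K⁻¹ for a monoatomic ideal gas.
ΔS = 3.35 × [20.79 × ln(312/444) − 8.314 × ln(465/817)] = -8.87 J/K.

ΔS = -8.87 J/K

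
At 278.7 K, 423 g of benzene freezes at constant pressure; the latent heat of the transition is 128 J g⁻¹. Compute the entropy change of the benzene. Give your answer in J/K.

ΔS = -194 J/K

Heat released by the substance: Q = −mL = −423 × 128 = −54144 J.
At constant T, ΔS = Q_rev/T = −54144 / 278.7 = -194 J/K.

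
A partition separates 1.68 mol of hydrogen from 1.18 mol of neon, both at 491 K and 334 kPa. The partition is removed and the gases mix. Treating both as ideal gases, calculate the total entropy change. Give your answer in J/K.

Mole fractions: x_A = 1.68/2.86 = 0.587, x_B = 0.413.
ΔS_mix = −R(n_A ln x_A + n_B ln x_B) = −8.314 × (1.68 ln 0.587 + 1.18 ln 0.413) = 16.1 J/K.

ΔS_mix = 16.1 J/K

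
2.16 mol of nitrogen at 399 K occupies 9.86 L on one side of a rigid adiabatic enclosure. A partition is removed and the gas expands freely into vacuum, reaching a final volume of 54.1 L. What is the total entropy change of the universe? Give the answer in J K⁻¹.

For an ideal gas in free expansion Q = 0 and W = 0, so T is unchanged.
Entropy is a state function; using a reversible isothermal path, ΔS_gas = nR ln(V₂/V₁) = 2.16 × 8.314 × ln(54.1/9.86) = 30.6 J/K.
The insulated surroundings exchange no heat, so ΔS_surr = 0 and ΔS_universe = ΔS_gas.

ΔS_universe = 30.6 J/K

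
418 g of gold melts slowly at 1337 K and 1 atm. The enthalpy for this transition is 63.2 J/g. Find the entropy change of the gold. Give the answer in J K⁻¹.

ΔS = 19.8 J/K

Heat absorbed by the substance: Q = mL = 418 × 63.2 = 26417.6 J.
At constant T, ΔS = Q_rev/T = 26417.6 / 1337 = 19.8 J/K.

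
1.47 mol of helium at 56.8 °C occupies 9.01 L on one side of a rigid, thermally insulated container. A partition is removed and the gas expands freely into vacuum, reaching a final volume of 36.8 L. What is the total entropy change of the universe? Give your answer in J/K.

For an ideal gas in free expansion Q = 0 and W = 0, so T is unchanged.
Entropy is a state function; using a reversible isothermal path, ΔS_gas = nR ln(V₂/V₁) = 1.47 × 8.314 × ln(36.8/9.01) = 17.2 J/K.
The insulated surroundings exchange no heat, so ΔS_surr = 0 and ΔS_universe = ΔS_gas.

ΔS_universe = 17.2 J/K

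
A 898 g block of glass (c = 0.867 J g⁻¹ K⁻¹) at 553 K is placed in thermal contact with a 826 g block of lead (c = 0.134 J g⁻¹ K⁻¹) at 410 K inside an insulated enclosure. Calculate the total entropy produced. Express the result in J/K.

ΔS_total = 4.02 J/K

Energy balance: T_f = (m₁c₁T₁ + m₂c₂T₂)/(m₁c₁ + m₂c₂) = 535.2 K.
ΔS₁ = m₁c₁ ln(T_f/T₁) = 778.566 × ln(535.2/553) = -25.471 J/K.
ΔS₂ = m₂c₂ ln(T_f/T₂) = 110.684 × ln(535.2/410) = 29.496 J/K.
ΔS_total = -25.471 + 29.496 = 4.02 J/K.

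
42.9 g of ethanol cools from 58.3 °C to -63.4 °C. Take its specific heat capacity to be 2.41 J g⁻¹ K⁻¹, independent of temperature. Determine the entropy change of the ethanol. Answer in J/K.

ΔS = -47.3 J/K

In kelvin: T₁ = 331.45 K, T₂ = 209.75 K. ΔS = ∫dQ_rev/T = m c ln(T₂/T₁) = 42.9 × 2.41 × ln(209.75/331.45) = -47.3 J/K.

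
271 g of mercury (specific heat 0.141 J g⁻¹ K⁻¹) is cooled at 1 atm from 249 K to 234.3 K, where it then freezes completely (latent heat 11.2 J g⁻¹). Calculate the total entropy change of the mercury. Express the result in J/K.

Cooling step: ΔS₁ = m c ln(T_tr/T_i) = 271 × 0.141 × ln(234.3/249) = -2.325 J/K.
Phase change: ΔS₂ = −mL/T_tr = −271 × 11.2 / 234.3 = -12.95 J/K.
ΔS_total = (-2.325) + (-12.95) = -15.3 J/K.

ΔS = -15.3 J/K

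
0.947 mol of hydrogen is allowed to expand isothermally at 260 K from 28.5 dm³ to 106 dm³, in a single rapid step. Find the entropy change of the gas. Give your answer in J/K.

ΔS_gas = 10.3 J/K

Entropy is a state function, so ΔS_gas depends only on the end states.
For an isothermal ideal gas ΔS_gas = nR ln(V₂/V₁) = 0.947 × 8.314 × ln(106/28.5) = 10.3 J/K.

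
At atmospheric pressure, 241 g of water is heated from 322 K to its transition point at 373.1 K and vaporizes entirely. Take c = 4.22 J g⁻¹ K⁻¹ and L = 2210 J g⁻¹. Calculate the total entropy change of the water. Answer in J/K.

Warming step: ΔS₁ = m c ln(T_tr/T_i) = 241 × 4.22 × ln(373.1/322) = 149.8 J/K.
Phase change: ΔS₂ = +mL/T_tr = 241 × 2210 / 373.1 = 1428 J/K.
ΔS_total = (149.8) + (1428) = 1580 J/K.

ΔS = 1580 J/K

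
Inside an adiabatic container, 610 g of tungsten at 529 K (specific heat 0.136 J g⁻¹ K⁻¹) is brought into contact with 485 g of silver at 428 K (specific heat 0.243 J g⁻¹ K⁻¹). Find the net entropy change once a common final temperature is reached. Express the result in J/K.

ΔS_total = 1.1 J/K

Energy balance: T_f = (m₁c₁T₁ + m₂c₂T₂)/(m₁c₁ + m₂c₂) = 469.72 K.
ΔS₁ = m₁c₁ ln(T_f/T₁) = 82.96 × ln(469.72/529) = -9.859 J/K.
ΔS₂ = m₂c₂ ln(T_f/T₂) = 117.855 × ln(469.72/428) = 10.96 J/K.
ΔS_total = -9.859 + 10.96 = 1.1 J/K.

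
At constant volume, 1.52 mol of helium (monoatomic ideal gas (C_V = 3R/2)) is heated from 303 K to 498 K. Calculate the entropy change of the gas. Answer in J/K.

At constant volume, ΔS = nC_V ln(T₂/T₁) with C_V = 3R/2 = 12.47 J mol⁻¹ K⁻¹.
ΔS = 1.52 × 12.47 × ln(498/303) = 9.42 J/K.

ΔS = 9.42 J/K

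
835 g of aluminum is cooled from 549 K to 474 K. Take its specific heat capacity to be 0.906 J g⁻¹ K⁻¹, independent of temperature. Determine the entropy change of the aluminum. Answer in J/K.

ΔS = ∫dQ_rev/T = m c ln(T₂/T₁) = 835 × 0.906 × ln(474/549) = -111 J/K.

ΔS = -111 J/K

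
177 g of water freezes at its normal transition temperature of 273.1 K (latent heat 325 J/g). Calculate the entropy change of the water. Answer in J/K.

Heat released by the substance: Q = −mL = −177 × 325 = −57525 J.
At constant T, ΔS = Q_rev/T = −57525 / 273.1 = -211 J/K.

ΔS = -211 J/K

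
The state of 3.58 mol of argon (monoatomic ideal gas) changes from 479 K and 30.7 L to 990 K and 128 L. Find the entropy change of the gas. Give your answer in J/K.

ΔS = 74.9 J/K

Entropy is a state function: ΔS = nC_V ln(T₂/T₁) + nR ln(V₂/V₁), with C_V = 3R/2 = 12.47 J mol⁻¹ K⁻¹ for a monoatomic ideal gas.
ΔS = 3.58 × [12.47 × ln(990/479) + 8.314 × ln(128/30.7)] = 74.9 J/K.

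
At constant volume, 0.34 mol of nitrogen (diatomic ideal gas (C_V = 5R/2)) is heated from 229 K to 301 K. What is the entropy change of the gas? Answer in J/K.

At constant volume, ΔS = nC_V ln(T₂/T₁) with C_V = 5R/2 = 20.79 J mol⁻¹ K⁻¹.
ΔS = 0.34 × 20.79 × ln(301/229) = 1.93 J/K.

ΔS = 1.93 J/K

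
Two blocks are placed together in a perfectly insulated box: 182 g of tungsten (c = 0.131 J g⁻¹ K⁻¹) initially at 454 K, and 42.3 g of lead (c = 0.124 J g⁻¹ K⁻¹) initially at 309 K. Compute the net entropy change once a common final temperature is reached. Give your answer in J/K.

Energy balance: T_f = (m₁c₁T₁ + m₂c₂T₂)/(m₁c₁ + m₂c₂) = 427.85 K.
ΔS₁ = m₁c₁ ln(T_f/T₁) = 23.842 × ln(427.85/454) = -1.414 J/K.
ΔS₂ = m₂c₂ ln(T_f/T₂) = 5.2452 × ln(427.85/309) = 1.707 J/K.
ΔS_total = -1.414 + 1.707 = 0.293 J/K.

ΔS_total = 0.293 J/K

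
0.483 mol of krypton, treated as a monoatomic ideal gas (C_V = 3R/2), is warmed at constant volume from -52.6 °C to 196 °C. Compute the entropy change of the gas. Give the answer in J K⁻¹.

ΔS = 4.55 J/K

In kelvin: T₁ = 220.55 K, T₂ = 469.15 K. At constant volume, ΔS = nC_V ln(T₂/T₁) with C_V = 3R/2 = 12.47 J mol⁻¹ K⁻¹.
ΔS = 0.483 × 12.47 × ln(469.15/220.55) = 4.55 J/K.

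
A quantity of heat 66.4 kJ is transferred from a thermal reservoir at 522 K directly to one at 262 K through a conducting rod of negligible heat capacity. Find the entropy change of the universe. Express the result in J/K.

ΔS_hot = −Q/T_H = −66400/522 = -127.2 J/K and ΔS_cold = +Q/T_C = 66400/262 = 253.4 J/K.
ΔS_total = -127.2 + 253.4 = 126 J/K, positive as the second law requires.

ΔS_total = 126 J/K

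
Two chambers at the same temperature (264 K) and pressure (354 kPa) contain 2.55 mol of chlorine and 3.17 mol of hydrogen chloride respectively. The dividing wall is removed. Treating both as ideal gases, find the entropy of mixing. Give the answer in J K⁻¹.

Mole fractions: x_A = 2.55/5.72 = 0.446, x_B = 0.554.
ΔS_mix = −R(n_A ln x_A + n_B ln x_B) = −8.314 × (2.55 ln 0.446 + 3.17 ln 0.554) = 32.7 J/K.

ΔS_mix = 32.7 J/K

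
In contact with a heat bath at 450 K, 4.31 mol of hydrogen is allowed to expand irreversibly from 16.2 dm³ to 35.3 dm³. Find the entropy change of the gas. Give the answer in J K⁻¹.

ΔS_gas = 27.9 J/K

Entropy is a state function, so ΔS_gas depends only on the end states.
For an isothermal ideal gas ΔS_gas = nR ln(V₂/V₁) = 4.31 × 8.314 × ln(35.3/16.2) = 27.9 J/K.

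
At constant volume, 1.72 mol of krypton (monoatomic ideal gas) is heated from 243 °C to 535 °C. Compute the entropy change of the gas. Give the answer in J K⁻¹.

In kelvin: T₁ = 516.15 K, T₂ = 808.15 K. At constant volume, ΔS = nC_V ln(T₂/T₁) with C_V = 3R/2 = 12.47 J mol⁻¹ K⁻¹.
ΔS = 1.72 × 12.47 × ln(808.15/516.15) = 9.62 J/K.

ΔS = 9.62 J/K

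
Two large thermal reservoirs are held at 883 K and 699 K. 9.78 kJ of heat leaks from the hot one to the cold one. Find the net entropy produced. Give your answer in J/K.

ΔS_hot = −Q/T_H = −9780/883 = -11.0759 J/K and ΔS_cold = +Q/T_C = 9780/699 = 13.9914 J/K.
ΔS_total = -11.0759 + 13.9914 = 2.92 J/K, positive as the second law requires.

ΔS_total = 2.92 J/K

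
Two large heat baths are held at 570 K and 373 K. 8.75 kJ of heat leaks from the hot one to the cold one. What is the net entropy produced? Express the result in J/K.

ΔS_total = 8.11 J/K

ΔS_hot = −Q/T_H = −8750/570 = -15.35 J/K and ΔS_cold = +Q/T_C = 8750/373 = 23.46 J/K.
ΔS_total = -15.35 + 23.46 = 8.11 J/K, positive as the second law requires.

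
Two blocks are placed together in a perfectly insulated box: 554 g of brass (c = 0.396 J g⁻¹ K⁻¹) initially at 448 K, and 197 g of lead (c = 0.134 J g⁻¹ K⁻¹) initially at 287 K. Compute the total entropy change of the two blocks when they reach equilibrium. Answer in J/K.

Energy balance: T_f = (m₁c₁T₁ + m₂c₂T₂)/(m₁c₁ + m₂c₂) = 430.71 K.
ΔS₁ = m₁c₁ ln(T_f/T₁) = 219.384 × ln(430.71/448) = -8.636 J/K.
ΔS₂ = m₂c₂ ln(T_f/T₂) = 26.398 × ln(430.71/287) = 10.72 J/K.
ΔS_total = -8.636 + 10.72 = 2.08 J/K.

ΔS_total = 2.08 J/K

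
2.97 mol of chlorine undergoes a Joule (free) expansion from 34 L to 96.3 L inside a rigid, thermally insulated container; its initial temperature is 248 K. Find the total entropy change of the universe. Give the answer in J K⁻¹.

ΔS_universe = 25.7 J/K

For an ideal gas in free expansion Q = 0 and W = 0, so T is unchanged.
Entropy is a state function; using a reversible isothermal path, ΔS_gas = nR ln(V₂/V₁) = 2.97 × 8.314 × ln(96.3/34) = 25.7 J/K.
The insulated surroundings exchange no heat, so ΔS_surr = 0 and ΔS_universe = ΔS_gas.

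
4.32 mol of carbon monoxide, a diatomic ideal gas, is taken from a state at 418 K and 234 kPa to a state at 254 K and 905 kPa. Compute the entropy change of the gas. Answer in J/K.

ΔS = -111 J/K

ΔS = nC_p ln(T₂/T₁) − nR ln(P₂/P₁), with C_p = 7R/2 = 29.1 J mol⁻¹ K⁻¹ for a diatomic ideal gas.
ΔS = 4.32 × [29.1 × ln(254/418) − 8.314 × ln(905/234)] = -111 J/K.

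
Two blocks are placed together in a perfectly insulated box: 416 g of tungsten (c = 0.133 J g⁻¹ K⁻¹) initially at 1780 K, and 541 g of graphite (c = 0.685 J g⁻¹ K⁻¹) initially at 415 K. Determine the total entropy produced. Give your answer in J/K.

ΔS_total = 71 J/K

Energy balance: T_f = (m₁c₁T₁ + m₂c₂T₂)/(m₁c₁ + m₂c₂) = 592.32 K.
ΔS₁ = m₁c₁ ln(T_f/T₁) = 55.328 × ln(592.32/1780) = -60.879 J/K.
ΔS₂ = m₂c₂ ln(T_f/T₂) = 370.585 × ln(592.32/415) = 131.84 J/K.
ΔS_total = -60.879 + 131.84 = 71 J/K.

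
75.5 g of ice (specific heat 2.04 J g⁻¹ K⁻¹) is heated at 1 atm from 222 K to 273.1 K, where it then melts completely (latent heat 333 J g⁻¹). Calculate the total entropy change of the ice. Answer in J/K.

ΔS = 124 J/K

Warming step: ΔS₁ = m c ln(T_tr/T_i) = 75.5 × 2.04 × ln(273.1/222) = 31.91 J/K.
Phase change: ΔS₂ = +mL/T_tr = 75.5 × 333 / 273.1 = 92.06 J/K.
ΔS_total = (31.91) + (92.06) = 124 J/K.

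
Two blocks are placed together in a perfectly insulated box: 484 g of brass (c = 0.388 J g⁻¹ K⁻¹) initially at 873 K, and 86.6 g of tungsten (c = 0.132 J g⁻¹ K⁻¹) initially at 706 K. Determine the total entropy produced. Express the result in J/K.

Energy balance: T_f = (m₁c₁T₁ + m₂c₂T₂)/(m₁c₁ + m₂c₂) = 863.42 K.
ΔS₁ = m₁c₁ ln(T_f/T₁) = 187.792 × ln(863.42/873) = -2.073 J/K.
ΔS₂ = m₂c₂ ln(T_f/T₂) = 11.4312 × ln(863.42/706) = 2.301 J/K.
ΔS_total = -2.073 + 2.301 = 0.228 J/K.

ΔS_total = 0.228 J/K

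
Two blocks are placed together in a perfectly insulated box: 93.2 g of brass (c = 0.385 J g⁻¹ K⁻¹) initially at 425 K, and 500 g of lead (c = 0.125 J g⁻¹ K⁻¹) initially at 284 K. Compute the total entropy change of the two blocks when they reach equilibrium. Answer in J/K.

Energy balance: T_f = (m₁c₁T₁ + m₂c₂T₂)/(m₁c₁ + m₂c₂) = 335.43 K.
ΔS₁ = m₁c₁ ln(T_f/T₁) = 35.882 × ln(335.43/425) = -8.493 J/K.
ΔS₂ = m₂c₂ ln(T_f/T₂) = 62.5 × ln(335.43/284) = 10.4 J/K.
ΔS_total = -8.493 + 10.4 = 1.91 J/K.

ΔS_total = 1.91 J/K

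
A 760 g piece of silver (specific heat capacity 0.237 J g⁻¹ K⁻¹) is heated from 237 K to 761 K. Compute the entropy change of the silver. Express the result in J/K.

ΔS = 210 J/K

ΔS = ∫dQ_rev/T = m c ln(T₂/T₁) = 760 × 0.237 × ln(761/237) = 210 J/K.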